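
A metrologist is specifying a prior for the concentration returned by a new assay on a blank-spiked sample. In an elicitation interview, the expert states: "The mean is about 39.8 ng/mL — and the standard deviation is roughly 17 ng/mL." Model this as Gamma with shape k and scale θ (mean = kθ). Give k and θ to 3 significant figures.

k ≈ 5.48, θ ≈ 7.26

For Gamma(k, scale θ): mean = kθ, variance = kθ², so CV = 1/√k.
CV = SD/mean = 17/39.8 = 0.4271, hence k = 1/CV² = 5.48.
Then θ = mean/k = 39.8/5.48 = 7.26.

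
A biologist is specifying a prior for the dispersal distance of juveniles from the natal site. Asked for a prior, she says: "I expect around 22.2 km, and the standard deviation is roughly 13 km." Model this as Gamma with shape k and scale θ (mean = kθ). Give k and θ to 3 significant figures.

k ≈ 2.92, θ ≈ 7.61

For Gamma(k, scale θ): mean = kθ, variance = kθ², so CV = 1/√k.
CV = SD/mean = 13/22.2 = 0.5856, hence k = 1/CV² = 2.92.
Then θ = mean/k = 22.2/2.92 = 7.61.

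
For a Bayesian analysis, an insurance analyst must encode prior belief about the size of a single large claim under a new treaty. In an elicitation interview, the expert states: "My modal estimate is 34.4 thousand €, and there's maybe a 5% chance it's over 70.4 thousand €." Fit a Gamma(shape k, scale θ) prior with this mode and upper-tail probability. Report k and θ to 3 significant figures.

Gamma(k,θ) with k>1 has mode (k−1)θ, so θ = 34.4/(k−1).
Need P(X < 70.4) = 0.95 with θ tied to k this way. Start at k = 2, θ = 34.4: P(X<70.4) ≈ 0.606.
Too low — raise k to concentrate. Iterating converges to k ≈ 6.4.
Then θ = 34.4/(6.4−1) ≈ 6.38.

k ≈ 6.4, θ ≈ 6.38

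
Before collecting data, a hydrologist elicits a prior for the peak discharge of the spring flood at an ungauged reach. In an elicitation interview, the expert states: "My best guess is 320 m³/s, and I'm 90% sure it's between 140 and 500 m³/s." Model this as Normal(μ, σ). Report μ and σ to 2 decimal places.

μ = 320.00, σ = 109.43

A symmetric 90% interval runs μ ± z·σ with z = 1.645.
Half-width = 180, so σ = 180/1.645 = 109.43.
μ is the stated best guess, 320.00.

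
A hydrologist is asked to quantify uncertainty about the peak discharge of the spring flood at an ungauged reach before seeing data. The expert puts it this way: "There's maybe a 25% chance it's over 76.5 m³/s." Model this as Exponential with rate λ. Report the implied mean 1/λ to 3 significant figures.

P(T > 76.5) = e^(−λ·76.5) = 0.25, so λ = −ln(0.25)/76.5 = 0.0181.
Mean = 1/λ = 55.2 m³/s.

mean ≈ 55.2 m³/s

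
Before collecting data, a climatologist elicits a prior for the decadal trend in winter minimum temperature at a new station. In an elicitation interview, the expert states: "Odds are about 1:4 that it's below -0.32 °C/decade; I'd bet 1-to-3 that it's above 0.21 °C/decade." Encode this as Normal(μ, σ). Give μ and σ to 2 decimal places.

μ = -0.03, σ = 0.35

The p-quantile of Normal(μ,σ) is μ + z_p·σ, with z_{0.2} = -0.8416 and z_{0.75} = 0.6745.
Eliminate σ: μ = (z₂·x₁ − z₁·x₂)/(z₂ − z₁) = (0.6745·-0.32 − (-0.8416)·0.21)/1.516 = -0.03.
Then σ = (x₂ − x₁)/(z₂ − z₁) = (0.21 − -0.32)/1.516 = 0.35.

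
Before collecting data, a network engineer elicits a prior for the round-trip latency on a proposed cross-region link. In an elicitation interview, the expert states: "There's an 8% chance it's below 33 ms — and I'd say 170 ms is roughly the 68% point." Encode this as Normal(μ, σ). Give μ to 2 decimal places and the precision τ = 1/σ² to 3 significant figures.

μ = 135.79, τ = 0.000187

For Normal(μ,σ), the p-quantile is μ + z_p·σ. Here z_{0.08} = -1.405, z_{0.68} = 0.4677.
So 33 = μ − 1.405σ and 170 = μ + 0.4677σ.
Subtracting: σ = (170 − 33)/(0.4677 − (-1.405)) = 73.15.
Then μ = 33 − (-1.405)·73.15 = 135.79.
Precision τ = 1/σ² = 1/73.15² = 0.000187.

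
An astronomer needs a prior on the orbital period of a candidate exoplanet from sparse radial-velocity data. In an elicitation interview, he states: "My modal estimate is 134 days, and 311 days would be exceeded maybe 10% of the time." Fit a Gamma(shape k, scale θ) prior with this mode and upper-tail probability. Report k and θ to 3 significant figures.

k ≈ 3.71, θ ≈ 49.4

Gamma(k,θ) with k>1 has mode (k−1)θ, so θ = 134/(k−1).
Need P(X < 311) = 0.9 with θ tied to k this way. Start at k = 2, θ = 134: P(X<311) ≈ 0.674.
Too low — raise k to concentrate. Iterating converges to k ≈ 3.71.
Then θ = 134/(3.71−1) ≈ 49.4.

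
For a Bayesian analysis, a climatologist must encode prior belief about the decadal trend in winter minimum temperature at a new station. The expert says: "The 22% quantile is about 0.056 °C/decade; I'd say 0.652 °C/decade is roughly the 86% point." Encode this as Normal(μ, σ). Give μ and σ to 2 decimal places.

The p-quantile of Normal(μ,σ) is μ + z_p·σ, with z_{0.22} = -0.7722 and z_{0.86} = 1.08.
Eliminate σ: μ = (z₂·x₁ − z₁·x₂)/(z₂ − z₁) = (1.08·0.056 − (-0.7722)·0.652)/1.853 = 0.30.
Then σ = (x₂ − x₁)/(z₂ − z₁) = (0.652 − 0.056)/1.853 = 0.32.

μ = 0.30, σ = 0.32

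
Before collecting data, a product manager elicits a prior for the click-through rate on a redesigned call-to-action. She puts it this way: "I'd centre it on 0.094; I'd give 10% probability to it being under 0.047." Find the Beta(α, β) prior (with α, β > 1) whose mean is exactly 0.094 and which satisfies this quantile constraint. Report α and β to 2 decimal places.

With mean 0.094 fixed, write α = 0.094s, β = 0.906s where s = α+β.
Need P(θ < 0.047) = 0.1 under Beta(0.094s, 0.906s). Normal approximation: (q−m)/√(m(1−m)/s) ≈ z_{0.1} = -1.28, so s ≈ 0.094·0.906·(-1.28)²/(0.047−0.094)² = 63.3.
At s = 63.3: P(θ<0.047) ≈ 0.075. Adjusting to match 0.1 gives s ≈ 52.32.
So α = 0.094·52.32 ≈ 4.92, β = 0.906·52.32 ≈ 47.40.

α ≈ 4.92, β ≈ 47.40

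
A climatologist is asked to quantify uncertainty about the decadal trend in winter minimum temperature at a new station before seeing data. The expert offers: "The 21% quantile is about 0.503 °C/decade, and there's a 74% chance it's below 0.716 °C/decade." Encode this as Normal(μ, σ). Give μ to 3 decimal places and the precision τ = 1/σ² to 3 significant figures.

μ = 0.621, τ = 46.3

The p-quantile of Normal(μ,σ) is μ + z_p·σ, with z_{0.21} = -0.8064 and z_{0.74} = 0.6433.
Eliminate σ: μ = (z₂·x₁ − z₁·x₂)/(z₂ − z₁) = (0.6433·0.503 − (-0.8064)·0.716)/1.45 = 0.621.
Then σ = (x₂ − x₁)/(z₂ − z₁) = (0.716 − 0.503)/1.45 = 0.147.
Precision τ = 1/σ² = 1/0.1469² = 46.3.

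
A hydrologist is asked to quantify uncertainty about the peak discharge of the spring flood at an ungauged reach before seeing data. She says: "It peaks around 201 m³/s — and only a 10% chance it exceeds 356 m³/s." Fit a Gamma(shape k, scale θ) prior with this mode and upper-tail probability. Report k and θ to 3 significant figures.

k ≈ 6.82, θ ≈ 34.5

Gamma(k,θ) with k>1 has mode (k−1)θ, so θ = 201/(k−1).
Need P(X < 356) = 0.9 with θ tied to k this way. Start at k = 2, θ = 201: P(X<356) ≈ 0.529.
Too low — raise k to concentrate. Iterating converges to k ≈ 6.82.
Then θ = 201/(6.82−1) ≈ 34.5.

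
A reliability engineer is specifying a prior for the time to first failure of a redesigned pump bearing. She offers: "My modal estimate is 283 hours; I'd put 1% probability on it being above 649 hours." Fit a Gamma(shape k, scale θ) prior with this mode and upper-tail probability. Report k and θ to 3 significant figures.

Gamma(k,θ) with k>1 has mode (k−1)θ, so θ = 283/(k−1).
Need P(X < 649) = 0.99 with θ tied to k this way. Start at k = 2, θ = 283: P(X<649) ≈ 0.668.
Too low — raise k to concentrate. Iterating converges to k ≈ 7.94.
Then θ = 283/(7.94−1) ≈ 40.8.

k ≈ 7.94, θ ≈ 40.8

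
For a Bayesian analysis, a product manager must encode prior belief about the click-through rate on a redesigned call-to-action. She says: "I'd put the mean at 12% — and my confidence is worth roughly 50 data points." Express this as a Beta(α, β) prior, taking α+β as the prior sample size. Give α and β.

Under the effective-sample-size interpretation, Beta(α, β) has prior mean α/(α+β) and prior sample size α+β.
So α+β = 50 and α/(α+β) = 0.12, giving α = 0.12·50 = 6 and β = 50 − 6 = 44.

α = 6, β = 44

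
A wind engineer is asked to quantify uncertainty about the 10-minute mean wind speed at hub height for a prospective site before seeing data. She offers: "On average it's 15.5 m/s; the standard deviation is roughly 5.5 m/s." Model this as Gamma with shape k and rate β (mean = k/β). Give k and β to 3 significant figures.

For Gamma(k, rate β): mean = k/β, variance = k/β², so CV = 1/√k.
CV = SD/mean = 5.5/15.5 = 0.3548, hence k = 1/CV² = 7.94.
Then β = k/mean = 7.94/15.5 = 0.512.

k ≈ 7.94, β ≈ 0.512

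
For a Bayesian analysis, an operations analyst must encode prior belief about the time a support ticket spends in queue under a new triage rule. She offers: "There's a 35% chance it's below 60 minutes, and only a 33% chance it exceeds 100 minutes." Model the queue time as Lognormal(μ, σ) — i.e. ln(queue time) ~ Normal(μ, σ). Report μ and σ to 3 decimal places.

μ ≈ 4.333, σ ≈ 0.619

If T ~ Lognormal(μ,σ) then ln T ~ Normal(μ,σ), so the p-quantile of ln T is μ + z_p·σ.
ln(60) = 4.094 and ln(100) = 4.605; z_{0.35} = -0.3853, z_{0.67} = 0.4399.
σ = (4.605 − 4.094)/(0.4399 − (-0.3853)) = 0.619.
μ = 4.094 − (-0.3853)·0.619 = 4.333.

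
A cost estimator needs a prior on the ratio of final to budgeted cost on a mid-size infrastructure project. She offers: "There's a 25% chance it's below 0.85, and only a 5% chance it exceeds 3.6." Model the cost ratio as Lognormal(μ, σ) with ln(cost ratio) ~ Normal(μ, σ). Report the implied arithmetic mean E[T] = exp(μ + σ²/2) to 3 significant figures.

E[T] ≈ 1.57

If T ~ Lognormal(μ,σ) then ln T ~ Normal(μ,σ), so the p-quantile of ln T is μ + z_p·σ.
ln(0.85) = -0.1625 and ln(3.6) = 1.281; z_{0.25} = -0.6745, z_{0.95} = 1.645.
σ = (1.281 − -0.1625)/(1.645 − (-0.6745)) = 0.622.
μ = -0.1625 − (-0.6745)·0.622 = 0.257.
E[T] = exp(μ + σ²/2) = exp(0.257 + 0.1937) = 1.57.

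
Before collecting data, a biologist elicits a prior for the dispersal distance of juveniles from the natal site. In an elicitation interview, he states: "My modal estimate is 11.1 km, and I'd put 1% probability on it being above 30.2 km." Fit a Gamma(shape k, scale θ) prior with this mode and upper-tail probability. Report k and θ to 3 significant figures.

k ≈ 5.6, θ ≈ 2.41

Gamma(k,θ) with k>1 has mode (k−1)θ, so θ = 11.1/(k−1).
Need P(X < 30.2) = 0.99 with θ tied to k this way. Start at k = 2, θ = 11.1: P(X<30.2) ≈ 0.755.
Too low — raise k to concentrate. Iterating converges to k ≈ 5.6.
Then θ = 11.1/(5.6−1) ≈ 2.41.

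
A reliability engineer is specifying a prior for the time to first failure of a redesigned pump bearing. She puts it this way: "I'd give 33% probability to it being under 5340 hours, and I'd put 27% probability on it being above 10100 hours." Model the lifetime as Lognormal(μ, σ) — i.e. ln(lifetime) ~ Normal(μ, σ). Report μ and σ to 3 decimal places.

μ ≈ 8.849, σ ≈ 0.605

If T ~ Lognormal(μ,σ) then ln T ~ Normal(μ,σ), so the p-quantile of ln T is μ + z_p·σ.
ln(5340) = 8.583 and ln(10100) = 9.22; z_{0.33} = -0.4399, z_{0.73} = 0.6128.
σ = (9.22 − 8.583)/(0.6128 − (-0.4399)) = 0.605.
μ = 8.583 − (-0.4399)·0.605 = 8.849.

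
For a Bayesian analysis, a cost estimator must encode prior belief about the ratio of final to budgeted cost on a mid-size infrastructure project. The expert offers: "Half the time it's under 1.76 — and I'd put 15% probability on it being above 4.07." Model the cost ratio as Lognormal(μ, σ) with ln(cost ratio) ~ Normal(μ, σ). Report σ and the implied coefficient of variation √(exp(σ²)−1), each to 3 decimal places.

σ ≈ 0.809, CV ≈ 0.961

If T ~ Lognormal(μ,σ) then ln T ~ Normal(μ,σ), so the p-quantile of ln T is μ + z_p·σ.
ln(1.76) = 0.5653 and ln(4.07) = 1.404; z_{0.5} = 0, z_{0.85} = 1.036.
σ = (1.404 − 0.5653)/(1.036 − (0)) = 0.809.
μ = 0.5653 − (0)·0.809 = 0.565.
CV = √(exp(σ²)−1) = √(exp(0.6543)−1) = 0.961.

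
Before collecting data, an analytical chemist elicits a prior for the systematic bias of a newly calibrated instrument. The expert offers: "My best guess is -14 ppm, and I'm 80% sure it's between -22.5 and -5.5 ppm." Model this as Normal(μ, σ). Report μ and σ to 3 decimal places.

μ = -14.000, σ = 6.633

A symmetric 80% interval runs μ ± z·σ with z = 1.282.
Half-width = 8.5, so σ = 8.5/1.282 = 6.633.
μ is the stated best guess, -14.000.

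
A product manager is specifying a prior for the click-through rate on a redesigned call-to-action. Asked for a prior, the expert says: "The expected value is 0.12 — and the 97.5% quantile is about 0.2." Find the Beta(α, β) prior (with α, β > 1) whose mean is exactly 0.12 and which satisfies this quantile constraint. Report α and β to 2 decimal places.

With mean 0.12 fixed, write α = 0.12s, β = 0.88s where s = α+β.
Need P(θ < 0.2) = 0.975 under Beta(0.12s, 0.88s). Normal approximation: (q−m)/√(m(1−m)/s) ≈ z_{0.975} = 1.96, so s ≈ 0.12·0.88·(1.96)²/(0.2−0.12)² = 63.4.
At s = 63.4: P(θ<0.2) ≈ 0.962. Adjusting to match 0.975 gives s ≈ 78.40.
So α = 0.12·78.40 ≈ 9.41, β = 0.88·78.40 ≈ 68.99.

α ≈ 9.41, β ≈ 68.99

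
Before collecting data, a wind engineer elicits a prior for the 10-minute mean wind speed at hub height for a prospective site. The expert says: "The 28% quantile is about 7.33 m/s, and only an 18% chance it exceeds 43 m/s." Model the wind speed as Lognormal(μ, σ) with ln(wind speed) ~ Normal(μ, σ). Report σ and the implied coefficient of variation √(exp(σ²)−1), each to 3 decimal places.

If T ~ Lognormal(μ,σ) then ln T ~ Normal(μ,σ), so the p-quantile of ln T is μ + z_p·σ.
ln(7.33) = 1.992 and ln(43) = 3.761; z_{0.28} = -0.5828, z_{0.82} = 0.9154.
σ = (3.761 − 1.992)/(0.9154 − (-0.5828)) = 1.181.
μ = 1.992 − (-0.5828)·1.181 = 2.680.
CV = √(exp(σ²)−1) = √(exp(1.3945)−1) = 1.742.

σ ≈ 1.181, CV ≈ 1.742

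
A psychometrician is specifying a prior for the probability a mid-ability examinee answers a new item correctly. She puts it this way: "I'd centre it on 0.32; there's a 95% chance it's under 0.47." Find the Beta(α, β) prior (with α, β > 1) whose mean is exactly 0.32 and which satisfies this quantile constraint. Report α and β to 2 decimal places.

α ≈ 8.94, β ≈ 19.00

With mean 0.32 fixed, write α = 0.32s, β = 0.68s where s = α+β.
Need P(θ < 0.47) = 0.95 under Beta(0.32s, 0.68s). Normal approximation: (q−m)/√(m(1−m)/s) ≈ z_{0.95} = 1.64, so s ≈ 0.32·0.68·(1.64)²/(0.47−0.32)² = 26.2.
At s = 26.2: P(θ<0.47) ≈ 0.945. Adjusting to match 0.95 gives s ≈ 27.94.
So α = 0.32·27.94 ≈ 8.94, β = 0.68·27.94 ≈ 19.00.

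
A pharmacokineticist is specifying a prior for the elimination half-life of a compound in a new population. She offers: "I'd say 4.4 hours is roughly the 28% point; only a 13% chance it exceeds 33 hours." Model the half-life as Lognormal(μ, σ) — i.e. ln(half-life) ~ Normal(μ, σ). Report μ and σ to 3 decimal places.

μ ≈ 2.169, σ ≈ 1.179

If T ~ Lognormal(μ,σ) then ln T ~ Normal(μ,σ), so the p-quantile of ln T is μ + z_p·σ.
ln(4.4) = 1.482 and ln(33) = 3.497; z_{0.28} = -0.5828, z_{0.87} = 1.126.
σ = (3.497 − 1.482)/(1.126 − (-0.5828)) = 1.179.
μ = 1.482 − (-0.5828)·1.179 = 2.169.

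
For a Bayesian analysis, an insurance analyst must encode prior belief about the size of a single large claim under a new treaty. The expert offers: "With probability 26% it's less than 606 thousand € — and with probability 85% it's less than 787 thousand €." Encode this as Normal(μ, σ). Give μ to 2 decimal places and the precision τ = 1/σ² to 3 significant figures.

The p-quantile of Normal(μ,σ) is μ + z_p·σ, with z_{0.26} = -0.6433 and z_{0.85} = 1.036.
Eliminate σ: μ = (z₂·x₁ − z₁·x₂)/(z₂ − z₁) = (1.036·606 − (-0.6433)·787)/1.68 = 675.32.
Then σ = (x₂ − x₁)/(z₂ − z₁) = (787 − 606)/1.68 = 107.75.
Precision τ = 1/σ² = 1/107.8² = 8.61e-05.

μ = 675.32, τ = 8.61e-05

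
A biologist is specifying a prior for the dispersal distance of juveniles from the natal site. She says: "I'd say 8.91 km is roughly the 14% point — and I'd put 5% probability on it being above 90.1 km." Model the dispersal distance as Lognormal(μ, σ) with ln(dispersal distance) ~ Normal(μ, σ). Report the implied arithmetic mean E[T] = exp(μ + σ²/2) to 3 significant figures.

If T ~ Lognormal(μ,σ) then ln T ~ Normal(μ,σ), so the p-quantile of ln T is μ + z_p·σ.
ln(8.91) = 2.187 and ln(90.1) = 4.501; z_{0.14} = -1.08, z_{0.95} = 1.645.
σ = (4.501 − 2.187)/(1.645 − (-1.08)) = 0.849.
μ = 2.187 − (-1.08)·0.849 = 3.104.
E[T] = exp(μ + σ²/2) = exp(3.104 + 0.3604) = 32 km.

E[T] ≈ 32 km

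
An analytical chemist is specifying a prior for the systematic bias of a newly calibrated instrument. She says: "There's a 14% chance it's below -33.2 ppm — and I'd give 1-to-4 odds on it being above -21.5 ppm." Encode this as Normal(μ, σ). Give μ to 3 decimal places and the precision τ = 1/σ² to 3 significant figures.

For Normal(μ,σ), the p-quantile is μ + z_p·σ. Here z_{0.14} = -1.08, z_{0.8} = 0.8416.
So -33.2 = μ − 1.08σ and -21.5 = μ + 0.8416σ.
Subtracting: σ = (-21.5 − -33.2)/(0.8416 − (-1.08)) = 6.088.
Then μ = -33.2 − (-1.08)·6.088 = -26.623.
Precision τ = 1/σ² = 1/6.088² = 0.027.

μ = -26.623, τ = 0.027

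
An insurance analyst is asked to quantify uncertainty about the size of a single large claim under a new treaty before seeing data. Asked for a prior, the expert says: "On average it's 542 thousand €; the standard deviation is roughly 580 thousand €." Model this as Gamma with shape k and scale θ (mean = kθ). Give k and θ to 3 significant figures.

For Gamma(k, scale θ): mean = kθ, variance = kθ², so CV = 1/√k.
CV = SD/mean = 580/542 = 1.07, hence k = 1/CV² = 0.873.
Then θ = mean/k = 542/0.873 = 621.

k ≈ 0.873, θ ≈ 621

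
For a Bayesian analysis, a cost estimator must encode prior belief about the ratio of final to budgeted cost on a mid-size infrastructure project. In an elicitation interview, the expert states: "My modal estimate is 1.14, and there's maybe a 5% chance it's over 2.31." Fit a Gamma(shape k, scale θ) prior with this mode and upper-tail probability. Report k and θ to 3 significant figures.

Gamma(k,θ) with k>1 has mode (k−1)θ, so θ = 1.14/(k−1).
Need P(X < 2.31) = 0.95 with θ tied to k this way. Start at k = 2, θ = 1.14: P(X<2.31) ≈ 0.601.
Too low — raise k to concentrate. Iterating converges to k ≈ 6.55.
Then θ = 1.14/(6.55−1) ≈ 0.205.

k ≈ 6.55, θ ≈ 0.205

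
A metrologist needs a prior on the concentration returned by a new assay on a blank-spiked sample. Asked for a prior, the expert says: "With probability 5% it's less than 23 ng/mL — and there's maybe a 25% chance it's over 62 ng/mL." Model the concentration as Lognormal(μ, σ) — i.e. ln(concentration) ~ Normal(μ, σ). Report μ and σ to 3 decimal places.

μ ≈ 3.839, σ ≈ 0.428

If T ~ Lognormal(μ,σ) then ln T ~ Normal(μ,σ), so the p-quantile of ln T is μ + z_p·σ.
ln(23) = 3.135 and ln(62) = 4.127; z_{0.05} = -1.645, z_{0.75} = 0.6745.
σ = (4.127 − 3.135)/(0.6745 − (-1.645)) = 0.428.
μ = 3.135 − (-1.645)·0.428 = 3.839.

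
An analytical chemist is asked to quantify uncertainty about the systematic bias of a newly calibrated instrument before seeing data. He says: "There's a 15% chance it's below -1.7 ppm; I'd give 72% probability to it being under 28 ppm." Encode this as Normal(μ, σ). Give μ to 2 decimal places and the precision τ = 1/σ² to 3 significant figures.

For Normal(μ,σ), the p-quantile is μ + z_p·σ. Here z_{0.15} = -1.036, z_{0.72} = 0.5828.
So -1.7 = μ − 1.036σ and 28 = μ + 0.5828σ.
Subtracting: σ = (28 − -1.7)/(0.5828 − (-1.036)) = 18.34.
Then μ = -1.7 − (-1.036)·18.34 = 17.31.
Precision τ = 1/σ² = 1/18.34² = 0.00297.

μ = 17.31, τ = 0.00297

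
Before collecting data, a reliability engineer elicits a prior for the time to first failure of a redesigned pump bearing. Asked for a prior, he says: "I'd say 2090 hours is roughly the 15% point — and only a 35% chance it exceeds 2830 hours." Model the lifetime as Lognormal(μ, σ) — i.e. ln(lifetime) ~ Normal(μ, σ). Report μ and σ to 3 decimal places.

μ ≈ 7.866, σ ≈ 0.213

If T ~ Lognormal(μ,σ) then ln T ~ Normal(μ,σ), so the p-quantile of ln T is μ + z_p·σ.
ln(2090) = 7.645 and ln(2830) = 7.948; z_{0.15} = -1.036, z_{0.65} = 0.3853.
σ = (7.948 − 7.645)/(0.3853 − (-1.036)) = 0.213.
μ = 7.645 − (-1.036)·0.213 = 7.866.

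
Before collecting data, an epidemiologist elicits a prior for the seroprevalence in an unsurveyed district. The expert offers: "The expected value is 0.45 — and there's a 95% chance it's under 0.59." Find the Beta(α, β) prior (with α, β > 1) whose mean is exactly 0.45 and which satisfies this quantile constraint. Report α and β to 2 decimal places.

α ≈ 15.35, β ≈ 18.76

With mean 0.45 fixed, write α = 0.45s, β = 0.55s where s = α+β.
Need P(θ < 0.59) = 0.95 under Beta(0.45s, 0.55s). Normal approximation: (q−m)/√(m(1−m)/s) ≈ z_{0.95} = 1.64, so s ≈ 0.45·0.55·(1.64)²/(0.59−0.45)² = 34.2.
At s = 34.2: P(θ<0.59) ≈ 0.950. Adjusting to match 0.95 gives s ≈ 34.12.
So α = 0.45·34.12 ≈ 15.35, β = 0.55·34.12 ≈ 18.76.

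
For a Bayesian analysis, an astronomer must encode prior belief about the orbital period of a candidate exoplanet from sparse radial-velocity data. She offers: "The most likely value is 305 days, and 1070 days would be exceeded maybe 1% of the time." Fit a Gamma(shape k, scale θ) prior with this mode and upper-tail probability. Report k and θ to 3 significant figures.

Gamma(k,θ) with k>1 has mode (k−1)θ, so θ = 305/(k−1).
Need P(X < 1070) = 0.99 with θ tied to k this way. Start at k = 2, θ = 305: P(X<1070) ≈ 0.865.
Too low — raise k to concentrate. Iterating converges to k ≈ 3.75.
Then θ = 305/(3.75−1) ≈ 111.

k ≈ 3.75, θ ≈ 111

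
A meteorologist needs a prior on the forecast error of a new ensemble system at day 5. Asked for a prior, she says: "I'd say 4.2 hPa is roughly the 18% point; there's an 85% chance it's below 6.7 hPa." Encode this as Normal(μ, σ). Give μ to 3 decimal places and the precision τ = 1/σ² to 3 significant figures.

μ = 5.372, τ = 0.61

The p-quantile of Normal(μ,σ) is μ + z_p·σ, with z_{0.18} = -0.9154 and z_{0.85} = 1.036.
Eliminate σ: μ = (z₂·x₁ − z₁·x₂)/(z₂ − z₁) = (1.036·4.2 − (-0.9154)·6.7)/1.952 = 5.372.
Then σ = (x₂ − x₁)/(z₂ − z₁) = (6.7 − 4.2)/1.952 = 1.281.
Precision τ = 1/σ² = 1/1.281² = 0.61.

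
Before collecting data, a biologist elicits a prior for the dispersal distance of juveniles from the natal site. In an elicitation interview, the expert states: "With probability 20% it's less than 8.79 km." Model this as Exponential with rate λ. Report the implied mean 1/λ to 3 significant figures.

P(T < 8.79) = 1 − e^(−λ·8.79) = 0.2, so λ = −ln(1−0.2)/8.79 = −ln(0.8)/8.79 = 0.0254.
Mean = 1/λ = 39.4 km.

mean ≈ 39.4 km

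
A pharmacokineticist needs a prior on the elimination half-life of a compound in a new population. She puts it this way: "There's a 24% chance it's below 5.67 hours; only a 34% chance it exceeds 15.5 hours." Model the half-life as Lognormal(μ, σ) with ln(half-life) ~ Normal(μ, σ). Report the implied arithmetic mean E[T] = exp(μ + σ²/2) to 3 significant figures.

If T ~ Lognormal(μ,σ) then ln T ~ Normal(μ,σ), so the p-quantile of ln T is μ + z_p·σ.
ln(5.67) = 1.735 and ln(15.5) = 2.741; z_{0.24} = -0.7063, z_{0.66} = 0.4125.
σ = (2.741 − 1.735)/(0.4125 − (-0.7063)) = 0.899.
μ = 1.735 − (-0.7063)·0.899 = 2.370.
E[T] = exp(μ + σ²/2) = exp(2.370 + 0.4040) = 16 hours.

E[T] ≈ 16 hours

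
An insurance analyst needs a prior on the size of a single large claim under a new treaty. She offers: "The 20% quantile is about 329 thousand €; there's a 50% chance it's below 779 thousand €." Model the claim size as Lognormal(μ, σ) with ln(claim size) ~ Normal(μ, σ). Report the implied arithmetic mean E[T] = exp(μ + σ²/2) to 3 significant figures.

E[T] ≈ 1320 thousand €

If T ~ Lognormal(μ,σ) then ln T ~ Normal(μ,σ), so the p-quantile of ln T is μ + z_p·σ.
ln(329) = 5.796 and ln(779) = 6.658; z_{0.2} = -0.8416, z_{0.5} = 0.
σ = (6.658 − 5.796)/(0 − (-0.8416)) = 1.024.
μ = 5.796 − (-0.8416)·1.024 = 6.658.
E[T] = exp(μ + σ²/2) = exp(6.658 + 0.5245) = 1320 thousand €.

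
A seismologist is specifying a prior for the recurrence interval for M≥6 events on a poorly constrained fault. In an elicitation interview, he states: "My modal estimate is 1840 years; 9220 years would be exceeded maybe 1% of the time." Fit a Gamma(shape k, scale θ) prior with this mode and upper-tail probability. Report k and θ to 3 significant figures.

k ≈ 2.51, θ ≈ 1220

Gamma(k,θ) with k>1 has mode (k−1)θ, so θ = 1840/(k−1).
Need P(X < 9220) = 0.99 with θ tied to k this way. Start at k = 2, θ = 1840: P(X<9220) ≈ 0.960.
Too low — raise k to concentrate. Iterating converges to k ≈ 2.51.
Then θ = 1840/(2.51−1) ≈ 1220.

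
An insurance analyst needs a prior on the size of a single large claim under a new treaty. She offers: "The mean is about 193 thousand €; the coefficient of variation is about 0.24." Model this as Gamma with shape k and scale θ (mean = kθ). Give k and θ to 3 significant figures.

For Gamma(k, scale θ): mean = kθ, variance = kθ², so CV = 1/√k.
CV = 0.24, hence k = 1/CV² = 17.4.
Then θ = mean/k = 193/17.4 = 11.1.

k ≈ 17.4, θ ≈ 11.1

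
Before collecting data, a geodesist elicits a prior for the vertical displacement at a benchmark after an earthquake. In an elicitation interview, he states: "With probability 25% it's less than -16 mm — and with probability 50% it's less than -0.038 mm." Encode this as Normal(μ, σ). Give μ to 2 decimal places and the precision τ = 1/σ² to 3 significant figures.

μ = -0.04, τ = 0.00179

For Normal(μ,σ), the p-quantile is μ + z_p·σ. Here z_{0.25} = -0.6745, z_{0.5} = 0.
So -16 = μ − 0.6745σ and -0.038 = μ + 0σ.
Subtracting: σ = (-0.038 − -16)/(0 − (-0.6745)) = 23.67.
Then μ = -16 − (-0.6745)·23.67 = -0.04.
Precision τ = 1/σ² = 1/23.67² = 0.00179.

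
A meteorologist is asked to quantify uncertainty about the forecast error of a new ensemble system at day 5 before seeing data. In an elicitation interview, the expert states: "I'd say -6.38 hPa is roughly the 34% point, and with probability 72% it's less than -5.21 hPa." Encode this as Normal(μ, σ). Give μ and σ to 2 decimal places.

μ = -5.90, σ = 1.18

For Normal(μ,σ), the p-quantile is μ + z_p·σ. Here z_{0.34} = -0.4125, z_{0.72} = 0.5828.
So -6.38 = μ − 0.4125σ and -5.21 = μ + 0.5828σ.
Subtracting: σ = (-5.21 − -6.38)/(0.5828 − (-0.4125)) = 1.18.
Then μ = -6.38 − (-0.4125)·1.18 = -5.90.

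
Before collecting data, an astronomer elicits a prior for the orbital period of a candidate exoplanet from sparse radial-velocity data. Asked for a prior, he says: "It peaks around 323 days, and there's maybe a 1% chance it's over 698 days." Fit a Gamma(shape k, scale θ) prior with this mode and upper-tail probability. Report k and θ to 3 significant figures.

Gamma(k,θ) with k>1 has mode (k−1)θ, so θ = 323/(k−1).
Need P(X < 698) = 0.99 with θ tied to k this way. Start at k = 2, θ = 323: P(X<698) ≈ 0.636.
Too low — raise k to concentrate. Iterating converges to k ≈ 9.15.
Then θ = 323/(9.15−1) ≈ 39.6.

k ≈ 9.15, θ ≈ 39.6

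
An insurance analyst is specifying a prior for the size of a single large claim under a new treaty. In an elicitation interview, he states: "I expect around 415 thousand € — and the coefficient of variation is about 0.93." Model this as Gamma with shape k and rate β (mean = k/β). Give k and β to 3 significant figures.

For Gamma(k, rate β): mean = k/β, variance = k/β², so CV = 1/√k.
CV = 0.93, hence k = 1/CV² = 1.16.
Then β = k/mean = 1.16/415 = 0.00279.

k ≈ 1.16, β ≈ 0.00279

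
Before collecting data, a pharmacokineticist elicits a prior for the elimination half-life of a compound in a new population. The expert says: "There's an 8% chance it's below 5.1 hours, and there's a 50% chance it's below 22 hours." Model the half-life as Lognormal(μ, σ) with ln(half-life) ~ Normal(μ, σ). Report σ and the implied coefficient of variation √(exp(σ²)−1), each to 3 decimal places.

σ ≈ 1.040, CV ≈ 1.397

If T ~ Lognormal(μ,σ) then ln T ~ Normal(μ,σ), so the p-quantile of ln T is μ + z_p·σ.
ln(5.1) = 1.629 and ln(22) = 3.091; z_{0.08} = -1.405, z_{0.5} = 0.
σ = (3.091 − 1.629)/(0 − (-1.405)) = 1.040.
μ = 1.629 − (-1.405)·1.040 = 3.091.
CV = √(exp(σ²)−1) = √(exp(1.0824)−1) = 1.397.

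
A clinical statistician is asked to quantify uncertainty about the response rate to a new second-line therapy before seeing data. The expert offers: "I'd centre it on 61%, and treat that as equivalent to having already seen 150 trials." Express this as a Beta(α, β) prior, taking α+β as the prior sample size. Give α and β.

α = 91.5, β = 58.5

Under the effective-sample-size interpretation, Beta(α, β) has prior mean α/(α+β) and prior sample size α+β.
So α+β = 150 and α/(α+β) = 0.61, giving α = 0.61·150 = 91.5 and β = 150 − 91.5 = 58.5.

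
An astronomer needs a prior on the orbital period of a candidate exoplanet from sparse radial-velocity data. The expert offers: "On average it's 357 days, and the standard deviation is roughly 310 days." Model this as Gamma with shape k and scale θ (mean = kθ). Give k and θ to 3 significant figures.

k ≈ 1.33, θ ≈ 269

For Gamma(k, scale θ): mean = kθ, variance = kθ², so CV = 1/√k.
CV = SD/mean = 310/357 = 0.8683, hence k = 1/CV² = 1.33.
Then θ = mean/k = 357/1.33 = 269.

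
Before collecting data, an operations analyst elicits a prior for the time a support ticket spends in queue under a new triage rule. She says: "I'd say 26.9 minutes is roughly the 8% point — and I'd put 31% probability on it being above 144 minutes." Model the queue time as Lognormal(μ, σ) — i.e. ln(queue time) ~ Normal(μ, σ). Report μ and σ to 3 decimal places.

μ ≈ 4.532, σ ≈ 0.883

If T ~ Lognormal(μ,σ) then ln T ~ Normal(μ,σ), so the p-quantile of ln T is μ + z_p·σ.
ln(26.9) = 3.292 and ln(144) = 4.97; z_{0.08} = -1.405, z_{0.69} = 0.4959.
σ = (4.97 − 3.292)/(0.4959 − (-1.405)) = 0.883.
μ = 3.292 − (-1.405)·0.883 = 4.532.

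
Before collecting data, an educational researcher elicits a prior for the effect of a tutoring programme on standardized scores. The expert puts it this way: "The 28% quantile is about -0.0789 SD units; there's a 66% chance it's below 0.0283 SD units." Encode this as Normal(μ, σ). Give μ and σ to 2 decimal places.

μ = -0.02, σ = 0.11

The p-quantile of Normal(μ,σ) is μ + z_p·σ, with z_{0.28} = -0.5828 and z_{0.66} = 0.4125.
Eliminate σ: μ = (z₂·x₁ − z₁·x₂)/(z₂ − z₁) = (0.4125·-0.0789 − (-0.5828)·0.0283)/0.9953 = -0.02.
Then σ = (x₂ − x₁)/(z₂ − z₁) = (0.0283 − -0.0789)/0.9953 = 0.11.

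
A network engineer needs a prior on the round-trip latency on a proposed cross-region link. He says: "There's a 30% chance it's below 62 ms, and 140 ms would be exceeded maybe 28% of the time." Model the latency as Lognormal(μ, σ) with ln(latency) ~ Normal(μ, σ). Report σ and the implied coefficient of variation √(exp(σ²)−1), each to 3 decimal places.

If T ~ Lognormal(μ,σ) then ln T ~ Normal(μ,σ), so the p-quantile of ln T is μ + z_p·σ.
ln(62) = 4.127 and ln(140) = 4.942; z_{0.3} = -0.5244, z_{0.72} = 0.5828.
σ = (4.942 − 4.127)/(0.5828 − (-0.5244)) = 0.736.
μ = 4.127 − (-0.5244)·0.736 = 4.513.
CV = √(exp(σ²)−1) = √(exp(0.5411)−1) = 0.847.

σ ≈ 0.736, CV ≈ 0.847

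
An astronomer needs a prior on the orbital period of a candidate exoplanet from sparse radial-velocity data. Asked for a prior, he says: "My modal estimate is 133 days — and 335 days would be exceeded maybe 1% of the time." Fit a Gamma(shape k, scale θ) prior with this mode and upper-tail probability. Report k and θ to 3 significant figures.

k ≈ 6.49, θ ≈ 24.2

Gamma(k,θ) with k>1 has mode (k−1)θ, so θ = 133/(k−1).
Need P(X < 335) = 0.99 with θ tied to k this way. Start at k = 2, θ = 133: P(X<335) ≈ 0.717.
Too low — raise k to concentrate. Iterating converges to k ≈ 6.49.
Then θ = 133/(6.49−1) ≈ 24.2.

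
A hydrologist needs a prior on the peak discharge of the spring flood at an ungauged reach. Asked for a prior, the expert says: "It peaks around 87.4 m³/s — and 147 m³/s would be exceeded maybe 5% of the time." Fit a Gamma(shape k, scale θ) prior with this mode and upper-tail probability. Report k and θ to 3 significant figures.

k ≈ 11.3, θ ≈ 8.46

Gamma(k,θ) with k>1 has mode (k−1)θ, so θ = 87.4/(k−1).
Need P(X < 147) = 0.95 with θ tied to k this way. Start at k = 2, θ = 87.4: P(X<147) ≈ 0.501.
Too low — raise k to concentrate. Iterating converges to k ≈ 11.3.
Then θ = 87.4/(11.3−1) ≈ 8.46.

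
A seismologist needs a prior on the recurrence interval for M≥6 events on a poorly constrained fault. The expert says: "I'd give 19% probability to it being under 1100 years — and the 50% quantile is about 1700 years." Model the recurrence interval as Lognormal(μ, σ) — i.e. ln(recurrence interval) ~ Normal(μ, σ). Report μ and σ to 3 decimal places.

If T ~ Lognormal(μ,σ) then ln T ~ Normal(μ,σ), so the p-quantile of ln T is μ + z_p·σ.
ln(1100) = 7.003 and ln(1700) = 7.438; z_{0.19} = -0.8779, z_{0.5} = 0.
σ = (7.438 − 7.003)/(0 − (-0.8779)) = 0.496.
μ = 7.003 − (-0.8779)·0.496 = 7.438.

μ ≈ 7.438, σ ≈ 0.496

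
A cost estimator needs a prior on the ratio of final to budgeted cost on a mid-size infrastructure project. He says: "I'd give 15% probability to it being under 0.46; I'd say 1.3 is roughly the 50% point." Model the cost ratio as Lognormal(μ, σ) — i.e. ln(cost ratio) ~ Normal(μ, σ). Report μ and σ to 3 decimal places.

μ ≈ 0.262, σ ≈ 1.002

If T ~ Lognormal(μ,σ) then ln T ~ Normal(μ,σ), so the p-quantile of ln T is μ + z_p·σ.
ln(0.46) = -0.7765 and ln(1.3) = 0.2624; z_{0.15} = -1.036, z_{0.5} = 0.
σ = (0.2624 − -0.7765)/(0 − (-1.036)) = 1.002.
μ = -0.7765 − (-1.036)·1.002 = 0.262.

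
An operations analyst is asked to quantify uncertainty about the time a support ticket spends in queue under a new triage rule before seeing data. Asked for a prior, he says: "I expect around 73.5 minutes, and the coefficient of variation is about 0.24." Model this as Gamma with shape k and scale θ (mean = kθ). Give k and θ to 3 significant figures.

k ≈ 17.4, θ ≈ 4.23

For Gamma(k, scale θ): mean = kθ, variance = kθ², so CV = 1/√k.
CV = 0.24, hence k = 1/CV² = 17.4.
Then θ = mean/k = 73.5/17.4 = 4.23.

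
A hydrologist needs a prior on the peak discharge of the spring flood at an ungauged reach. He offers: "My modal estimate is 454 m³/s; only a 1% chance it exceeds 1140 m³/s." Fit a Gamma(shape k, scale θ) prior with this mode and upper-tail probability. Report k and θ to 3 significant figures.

Gamma(k,θ) with k>1 has mode (k−1)θ, so θ = 454/(k−1).
Need P(X < 1140) = 0.99 with θ tied to k this way. Start at k = 2, θ = 454: P(X<1140) ≈ 0.715.
Too low — raise k to concentrate. Iterating converges to k ≈ 6.53.
Then θ = 454/(6.53−1) ≈ 82.1.

k ≈ 6.53, θ ≈ 82.1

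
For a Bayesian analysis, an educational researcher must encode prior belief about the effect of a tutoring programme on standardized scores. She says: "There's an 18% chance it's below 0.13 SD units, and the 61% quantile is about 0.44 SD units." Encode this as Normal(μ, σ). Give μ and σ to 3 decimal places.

The p-quantile of Normal(μ,σ) is μ + z_p·σ, with z_{0.18} = -0.9154 and z_{0.61} = 0.2793.
Eliminate σ: μ = (z₂·x₁ − z₁·x₂)/(z₂ − z₁) = (0.2793·0.13 − (-0.9154)·0.44)/1.195 = 0.368.
Then σ = (x₂ − x₁)/(z₂ − z₁) = (0.44 − 0.13)/1.195 = 0.259.

μ = 0.368, σ = 0.259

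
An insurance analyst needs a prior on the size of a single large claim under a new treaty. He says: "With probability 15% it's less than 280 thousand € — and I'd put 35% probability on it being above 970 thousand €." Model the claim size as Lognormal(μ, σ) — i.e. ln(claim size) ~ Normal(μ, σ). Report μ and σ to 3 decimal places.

μ ≈ 6.541, σ ≈ 0.874

If T ~ Lognormal(μ,σ) then ln T ~ Normal(μ,σ), so the p-quantile of ln T is μ + z_p·σ.
ln(280) = 5.635 and ln(970) = 6.877; z_{0.15} = -1.036, z_{0.65} = 0.3853.
σ = (6.877 − 5.635)/(0.3853 − (-1.036)) = 0.874.
μ = 5.635 − (-1.036)·0.874 = 6.541.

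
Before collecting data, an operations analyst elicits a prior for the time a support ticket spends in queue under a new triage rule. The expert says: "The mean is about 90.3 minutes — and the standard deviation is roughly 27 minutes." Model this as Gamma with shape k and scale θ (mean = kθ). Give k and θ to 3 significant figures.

k ≈ 11.2, θ ≈ 8.07

For Gamma(k, scale θ): mean = kθ, variance = kθ², so CV = 1/√k.
CV = SD/mean = 27/90.3 = 0.299, hence k = 1/CV² = 11.2.
Then θ = mean/k = 90.3/11.2 = 8.07.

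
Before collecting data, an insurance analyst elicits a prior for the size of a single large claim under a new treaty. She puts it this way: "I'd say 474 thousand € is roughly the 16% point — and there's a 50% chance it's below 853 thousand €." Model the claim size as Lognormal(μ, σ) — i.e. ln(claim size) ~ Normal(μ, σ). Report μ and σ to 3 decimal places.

μ ≈ 6.749, σ ≈ 0.591

If T ~ Lognormal(μ,σ) then ln T ~ Normal(μ,σ), so the p-quantile of ln T is μ + z_p·σ.
ln(474) = 6.161 and ln(853) = 6.749; z_{0.16} = -0.9945, z_{0.5} = 0.
σ = (6.749 − 6.161)/(0 − (-0.9945)) = 0.591.
μ = 6.161 − (-0.9945)·0.591 = 6.749.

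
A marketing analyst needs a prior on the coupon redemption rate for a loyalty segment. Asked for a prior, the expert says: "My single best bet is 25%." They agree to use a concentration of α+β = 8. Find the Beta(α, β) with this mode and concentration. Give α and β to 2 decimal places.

For α,β > 1 the Beta mode is (α−1)/(α+β−2). With α+β = 8, the mode is (α−1)/6.
Set (α−1)/6 = 0.25 → α = 1 + 0.25·6 = 2.50.
β = 8 − α = 5.50.

α = 2.50, β = 5.50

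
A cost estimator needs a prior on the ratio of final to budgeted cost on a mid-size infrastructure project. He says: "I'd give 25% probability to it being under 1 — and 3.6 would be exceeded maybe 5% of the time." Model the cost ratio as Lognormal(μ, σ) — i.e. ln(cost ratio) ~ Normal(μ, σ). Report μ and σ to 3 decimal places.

If T ~ Lognormal(μ,σ) then ln T ~ Normal(μ,σ), so the p-quantile of ln T is μ + z_p·σ.
ln(1) = 0 and ln(3.6) = 1.281; z_{0.25} = -0.6745, z_{0.95} = 1.645.
σ = (1.281 − 0)/(1.645 − (-0.6745)) = 0.552.
μ = 0 − (-0.6745)·0.552 = 0.373.

μ ≈ 0.373, σ ≈ 0.552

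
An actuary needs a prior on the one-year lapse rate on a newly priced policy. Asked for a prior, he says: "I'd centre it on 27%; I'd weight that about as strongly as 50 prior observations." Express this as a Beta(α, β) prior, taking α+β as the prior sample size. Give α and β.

α = 13.5, β = 36.5

Under the effective-sample-size interpretation, Beta(α, β) has prior mean α/(α+β) and prior sample size α+β.
So α+β = 50 and α/(α+β) = 0.27, giving α = 0.27·50 = 13.5 and β = 50 − 13.5 = 36.5.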